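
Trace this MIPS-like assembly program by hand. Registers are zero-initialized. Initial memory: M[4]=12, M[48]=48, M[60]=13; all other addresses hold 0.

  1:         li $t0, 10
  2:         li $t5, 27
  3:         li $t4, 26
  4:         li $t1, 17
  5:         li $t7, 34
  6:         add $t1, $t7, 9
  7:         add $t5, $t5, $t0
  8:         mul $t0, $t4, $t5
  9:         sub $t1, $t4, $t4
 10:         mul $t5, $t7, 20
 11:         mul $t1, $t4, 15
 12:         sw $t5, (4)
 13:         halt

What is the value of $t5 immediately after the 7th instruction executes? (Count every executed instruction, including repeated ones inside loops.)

after li $t0, 10: $t0=10
after li $t5, 27: $t5=27
after li $t4, 26: $t4=26
after li $t1, 17: $t1=17
after li $t7, 34: $t7=34
after add $t1, $t7, 9: $t1=34+9=43
after add $t5, $t5, $t0: $t5=27+10=37
After step 7: $t5 = 37.

37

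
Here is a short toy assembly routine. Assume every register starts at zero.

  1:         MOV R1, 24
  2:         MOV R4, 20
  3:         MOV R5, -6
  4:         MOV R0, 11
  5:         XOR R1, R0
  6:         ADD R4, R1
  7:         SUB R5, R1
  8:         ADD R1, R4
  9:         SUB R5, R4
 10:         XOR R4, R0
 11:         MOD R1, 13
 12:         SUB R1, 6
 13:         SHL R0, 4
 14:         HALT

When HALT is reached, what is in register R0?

176

MOV R1, 24 → R1=24
MOV R4, 20 → R4=20
MOV R5, -6 → R5=-6
MOV R0, 11 → R0=11
XOR R1, R0 → R1=24^11=19
ADD R4, R1 → R4=20+19=39
SUB R5, R1 → R5=(-6)-19=-25
ADD R1, R4 → R1=19+39=58
SUB R5, R4 → R5=(-25)-39=-64
XOR R4, R0 → R4=39^11=44
MOD R1, 13 → R1=58%13=6
SUB R1, 6 → R1=6-6=0
SHL R0, 4 → R0=11<<4=176
halt.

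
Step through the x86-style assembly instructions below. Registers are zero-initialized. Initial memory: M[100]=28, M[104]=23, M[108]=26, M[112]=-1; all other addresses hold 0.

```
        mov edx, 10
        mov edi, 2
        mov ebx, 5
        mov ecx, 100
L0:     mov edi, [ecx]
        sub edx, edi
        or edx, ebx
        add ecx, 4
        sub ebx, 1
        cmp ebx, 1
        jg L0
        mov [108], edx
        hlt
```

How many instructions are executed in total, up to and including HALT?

edx=10
edi=2
ebx=5
ecx=100
edi=M[100]=28
edx=10-28=-18
edx=(-18)|5=-17
ecx=100+4=104
ebx=5-1=4
cmp ebx, 1  (cmp 4,1)
jg L0: taken
edi=M[104]=23
edx=(-17)-23=-40
edx=(-40)|4=-36
ecx=104+4=108
ebx=4-1=3
cmp ebx, 1  (cmp 3,1)
jg L0: taken
edi=M[108]=26
edx=(-36)-26=-62
edx=(-62)|3=-61
ecx=108+4=112
ebx=3-1=2
cmp ebx, 1  (cmp 2,1)
jg L0: taken
edi=M[112]=-1
edx=(-61)-(-1)=-60
edx=(-60)|2=-58
ecx=112+4=116
ebx=2-1=1
cmp ebx, 1  (cmp 1,1)
jg L0: not taken
mov [108], edx → M[108]=-58
halt.
Total executed instructions: 34.

34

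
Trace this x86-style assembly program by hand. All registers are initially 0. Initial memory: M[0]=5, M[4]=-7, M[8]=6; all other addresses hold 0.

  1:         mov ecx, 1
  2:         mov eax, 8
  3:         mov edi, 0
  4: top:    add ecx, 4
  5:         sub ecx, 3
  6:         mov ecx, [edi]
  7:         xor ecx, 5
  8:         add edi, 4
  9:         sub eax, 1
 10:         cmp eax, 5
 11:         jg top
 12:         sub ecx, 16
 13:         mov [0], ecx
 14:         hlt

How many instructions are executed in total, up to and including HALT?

30

ecx=1
eax=8
edi=0
ecx=1+4=5
ecx=5-3=2
ecx=M[0]=5
ecx=5^5=0
edi=0+4=4
eax=8-1=7
cmp eax, 5  (cmp 7,5)
jg top: taken
ecx=0+4=4
ecx=4-3=1
ecx=M[4]=-7
ecx=(-7)^5=-4
edi=4+4=8
eax=7-1=6
cmp eax, 5  (cmp 6,5)
jg top: taken
ecx=(-4)+4=0
ecx=0-3=-3
ecx=M[8]=6
ecx=6^5=3
edi=8+4=12
eax=6-1=5
cmp eax, 5  (cmp 5,5)
jg top: not taken
ecx=3-16=-13
mov [0], ecx → M[0]=-13
halt.
Total executed instructions: 30.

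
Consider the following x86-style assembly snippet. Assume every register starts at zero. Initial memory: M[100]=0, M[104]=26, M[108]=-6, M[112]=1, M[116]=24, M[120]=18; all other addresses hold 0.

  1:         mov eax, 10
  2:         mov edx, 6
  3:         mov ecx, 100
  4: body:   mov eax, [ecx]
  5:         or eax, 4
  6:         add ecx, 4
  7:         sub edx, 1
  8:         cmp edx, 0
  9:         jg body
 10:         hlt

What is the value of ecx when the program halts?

124

eax=10
edx=6
ecx=100
eax=M[100]=0
eax=0|4=4
ecx=100+4=104
edx=6-1=5
cmp edx, 0  (cmp 5,0)
jg body: taken
eax=M[104]=26
eax=26|4=30
ecx=104+4=108
edx=5-1=4
cmp edx, 0  (cmp 4,0)
jg body: taken
eax=M[108]=-6
eax=(-6)|4=-2
ecx=108+4=112
edx=4-1=3
cmp edx, 0  (cmp 3,0)
jg body: taken
eax=M[112]=1
eax=1|4=5
ecx=112+4=116
edx=3-1=2
cmp edx, 0  (cmp 2,0)
jg body: taken
eax=M[116]=24
eax=24|4=28
ecx=116+4=120
edx=2-1=1
cmp edx, 0  (cmp 1,0)
jg body: taken
eax=M[120]=18
eax=18|4=22
ecx=120+4=124
edx=1-1=0
cmp edx, 0  (cmp 0,0)
jg body: not taken
halt.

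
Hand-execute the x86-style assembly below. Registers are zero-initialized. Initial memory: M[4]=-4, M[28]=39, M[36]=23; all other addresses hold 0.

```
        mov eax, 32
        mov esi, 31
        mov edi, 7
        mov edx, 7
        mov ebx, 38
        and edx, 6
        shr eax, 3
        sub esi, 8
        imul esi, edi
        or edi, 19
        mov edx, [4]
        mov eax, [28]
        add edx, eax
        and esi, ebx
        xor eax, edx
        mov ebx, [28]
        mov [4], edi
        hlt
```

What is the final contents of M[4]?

mov eax, 32 → eax=32
mov esi, 31 → esi=31
mov edi, 7 → edi=7
mov edx, 7 → edx=7
mov ebx, 38 → ebx=38
and edx, 6 → edx=7&6=6
shr eax, 3 → eax=32>>3=4
sub esi, 8 → esi=31-8=23
imul esi, edi → esi=23*7=161
or edi, 19 → edi=7|19=23
mov edx, [4] → edx=M[4]=-4
mov eax, [28] → eax=M[28]=39
add edx, eax → edx=(-4)+39=35
and esi, ebx → esi=161&38=32
xor eax, edx → eax=39^35=4
mov ebx, [28] → ebx=M[28]=39
mov [4], edi → M[4]=23
halt.

23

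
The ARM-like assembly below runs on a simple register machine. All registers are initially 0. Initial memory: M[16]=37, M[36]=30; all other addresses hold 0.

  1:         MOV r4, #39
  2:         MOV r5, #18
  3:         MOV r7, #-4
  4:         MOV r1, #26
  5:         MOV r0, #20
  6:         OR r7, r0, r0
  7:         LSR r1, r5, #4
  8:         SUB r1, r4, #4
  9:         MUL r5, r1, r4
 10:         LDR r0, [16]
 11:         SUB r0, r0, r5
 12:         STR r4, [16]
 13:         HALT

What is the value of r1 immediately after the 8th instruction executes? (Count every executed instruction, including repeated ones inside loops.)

MOV r4, #39 → r4=39
MOV r5, #18 → r5=18
MOV r7, #-4 → r7=-4
MOV r1, #26 → r1=26
MOV r0, #20 → r0=20
OR r7, r0, r0 → r7=20|20=20
LSR r1, r5, #4 → r1=18>>4=1
SUB r1, r4, #4 → r1=39-4=35
After step 8: r1 = 35.

35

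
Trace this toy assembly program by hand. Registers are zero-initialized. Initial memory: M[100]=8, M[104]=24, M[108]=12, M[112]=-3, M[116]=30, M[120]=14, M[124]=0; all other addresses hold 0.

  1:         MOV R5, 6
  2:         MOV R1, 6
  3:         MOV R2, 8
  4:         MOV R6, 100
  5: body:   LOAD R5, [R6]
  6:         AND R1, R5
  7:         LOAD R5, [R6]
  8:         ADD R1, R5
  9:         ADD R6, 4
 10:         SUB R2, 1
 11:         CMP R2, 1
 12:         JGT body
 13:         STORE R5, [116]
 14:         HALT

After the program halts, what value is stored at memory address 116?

0

after MOV R5, 6: R5=6
after MOV R1, 6: R1=6
after MOV R2, 8: R2=8
after MOV R6, 100: R6=100
after LOAD R5, [R6]: R5=M[100]=8
after AND R1, R5: R1=6&8=0
after LOAD R5, [R6]: R5=M[100]=8
after ADD R1, R5: R1=0+8=8
after ADD R6, 4: R6=100+4=104
after SUB R2, 1: R2=8-1=7
CMP R2, 1  (cmp 7,1)
JGT body: taken
after LOAD R5, [R6]: R5=M[104]=24
after AND R1, R5: R1=8&24=8
after LOAD R5, [R6]: R5=M[104]=24
after ADD R1, R5: R1=8+24=32
after ADD R6, 4: R6=104+4=108
after SUB R2, 1: R2=7-1=6
CMP R2, 1  (cmp 6,1)
JGT body: taken
after LOAD R5, [R6]: R5=M[108]=12
after AND R1, R5: R1=32&12=0
after LOAD R5, [R6]: R5=M[108]=12
after ADD R1, R5: R1=0+12=12
after ADD R6, 4: R6=108+4=112
after SUB R2, 1: R2=6-1=5
CMP R2, 1  (cmp 5,1)
JGT body: taken
after LOAD R5, [R6]: R5=M[112]=-3
after AND R1, R5: R1=12&(-3)=12
after LOAD R5, [R6]: R5=M[112]=-3
after ADD R1, R5: R1=12+(-3)=9
after ADD R6, 4: R6=112+4=116
after SUB R2, 1: R2=5-1=4
CMP R2, 1  (cmp 4,1)
JGT body: taken
after LOAD R5, [R6]: R5=M[116]=30
after AND R1, R5: R1=9&30=8
after LOAD R5, [R6]: R5=M[116]=30
after ADD R1, R5: R1=8+30=38
after ADD R6, 4: R6=116+4=120
after SUB R2, 1: R2=4-1=3
CMP R2, 1  (cmp 3,1)
JGT body: taken
after LOAD R5, [R6]: R5=M[120]=14
after AND R1, R5: R1=38&14=6
after LOAD R5, [R6]: R5=M[120]=14
after ADD R1, R5: R1=6+14=20
after ADD R6, 4: R6=120+4=124
after SUB R2, 1: R2=3-1=2
CMP R2, 1  (cmp 2,1)
JGT body: taken
after LOAD R5, [R6]: R5=M[124]=0
after AND R1, R5: R1=20&0=0
after LOAD R5, [R6]: R5=M[124]=0
after ADD R1, R5: R1=0+0=0
after ADD R6, 4: R6=124+4=128
after SUB R2, 1: R2=2-1=1
CMP R2, 1  (cmp 1,1)
JGT body: not taken
STORE R5, [116] → M[116]=0
halt.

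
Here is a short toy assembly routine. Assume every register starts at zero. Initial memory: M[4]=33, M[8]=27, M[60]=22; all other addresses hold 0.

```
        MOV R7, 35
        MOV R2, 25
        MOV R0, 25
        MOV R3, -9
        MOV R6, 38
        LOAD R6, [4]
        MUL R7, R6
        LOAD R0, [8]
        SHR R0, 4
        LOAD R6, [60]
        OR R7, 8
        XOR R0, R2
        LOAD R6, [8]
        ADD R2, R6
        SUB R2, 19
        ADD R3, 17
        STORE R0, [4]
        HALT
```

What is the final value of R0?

24

after MOV R7, 35: R7=35
after MOV R2, 25: R2=25
after MOV R0, 25: R0=25
after MOV R3, -9: R3=-9
after MOV R6, 38: R6=38
after LOAD R6, [4]: R6=M[4]=33
after MUL R7, R6: R7=35*33=1155
after LOAD R0, [8]: R0=M[8]=27
after SHR R0, 4: R0=27>>4=1
after LOAD R6, [60]: R6=M[60]=22
after OR R7, 8: R7=1155|8=1163
after XOR R0, R2: R0=1^25=24
after LOAD R6, [8]: R6=M[8]=27
after ADD R2, R6: R2=25+27=52
after SUB R2, 19: R2=52-19=33
after ADD R3, 17: R3=(-9)+17=8
STORE R0, [4] → M[4]=24
halt.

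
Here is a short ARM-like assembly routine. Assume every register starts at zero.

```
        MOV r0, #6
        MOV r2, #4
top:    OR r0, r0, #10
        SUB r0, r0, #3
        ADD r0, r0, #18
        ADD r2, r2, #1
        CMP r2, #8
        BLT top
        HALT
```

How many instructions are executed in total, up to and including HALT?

r0=6
r2=4
r0=6|10=14
r0=14-3=11
r0=11+18=29
r2=4+1=5
CMP r2, #8  (cmp 5,8)
BLT top: taken
r0=29|10=31
r0=31-3=28
r0=28+18=46
r2=5+1=6
CMP r2, #8  (cmp 6,8)
BLT top: taken
r0=46|10=46
r0=46-3=43
r0=43+18=61
r2=6+1=7
CMP r2, #8  (cmp 7,8)
BLT top: taken
r0=61|10=63
r0=63-3=60
r0=60+18=78
r2=7+1=8
CMP r2, #8  (cmp 8,8)
BLT top: not taken
halt.
Total executed instructions: 27.

27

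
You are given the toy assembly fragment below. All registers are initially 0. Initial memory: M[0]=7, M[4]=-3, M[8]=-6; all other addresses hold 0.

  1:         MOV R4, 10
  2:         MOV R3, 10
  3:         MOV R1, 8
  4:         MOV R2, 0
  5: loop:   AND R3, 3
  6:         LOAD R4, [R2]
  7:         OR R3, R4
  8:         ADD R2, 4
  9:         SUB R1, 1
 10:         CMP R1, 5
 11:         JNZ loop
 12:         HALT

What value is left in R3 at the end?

-5

MOV R4, 10 → R4=10
MOV R3, 10 → R3=10
MOV R1, 8 → R1=8
MOV R2, 0 → R2=0
AND R3, 3 → R3=10&3=2
LOAD R4, [R2] → R4=M[0]=7
OR R3, R4 → R3=2|7=7
ADD R2, 4 → R2=0+4=4
SUB R1, 1 → R1=8-1=7
CMP R1, 5  (cmp 7,5)
JNZ loop: taken
AND R3, 3 → R3=7&3=3
LOAD R4, [R2] → R4=M[4]=-3
OR R3, R4 → R3=3|(-3)=-1
ADD R2, 4 → R2=4+4=8
SUB R1, 1 → R1=7-1=6
CMP R1, 5  (cmp 6,5)
JNZ loop: taken
AND R3, 3 → R3=(-1)&3=3
LOAD R4, [R2] → R4=M[8]=-6
OR R3, R4 → R3=3|(-6)=-5
ADD R2, 4 → R2=8+4=12
SUB R1, 1 → R1=6-1=5
CMP R1, 5  (cmp 5,5)
JNZ loop: not taken
halt.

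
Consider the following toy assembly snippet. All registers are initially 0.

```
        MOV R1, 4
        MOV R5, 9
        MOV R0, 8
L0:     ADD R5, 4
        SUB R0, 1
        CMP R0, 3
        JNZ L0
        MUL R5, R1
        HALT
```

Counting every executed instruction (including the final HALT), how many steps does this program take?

R1=4
R5=9
R0=8
R5=9+4=13
R0=8-1=7
CMP R0, 3  (cmp 7,3)
JNZ L0: taken
R5=13+4=17
R0=7-1=6
CMP R0, 3  (cmp 6,3)
JNZ L0: taken
R5=17+4=21
R0=6-1=5
CMP R0, 3  (cmp 5,3)
JNZ L0: taken
R5=21+4=25
R0=5-1=4
CMP R0, 3  (cmp 4,3)
JNZ L0: taken
R5=25+4=29
R0=4-1=3
CMP R0, 3  (cmp 3,3)
JNZ L0: not taken
R5=29*4=116
halt.
Total executed instructions: 25.

25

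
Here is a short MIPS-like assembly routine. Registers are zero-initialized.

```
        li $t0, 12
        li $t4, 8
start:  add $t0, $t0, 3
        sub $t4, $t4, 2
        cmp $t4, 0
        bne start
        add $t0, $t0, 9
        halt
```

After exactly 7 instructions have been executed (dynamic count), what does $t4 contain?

li $t0, 12 → $t0=12
li $t4, 8 → $t4=8
add $t0, $t0, 3 → $t0=12+3=15
sub $t4, $t4, 2 → $t4=8-2=6
cmp $t4, 0  (cmp 6,0)
bne start: taken
add $t0, $t0, 3 → $t0=15+3=18
After step 7: $t4 = 6.

6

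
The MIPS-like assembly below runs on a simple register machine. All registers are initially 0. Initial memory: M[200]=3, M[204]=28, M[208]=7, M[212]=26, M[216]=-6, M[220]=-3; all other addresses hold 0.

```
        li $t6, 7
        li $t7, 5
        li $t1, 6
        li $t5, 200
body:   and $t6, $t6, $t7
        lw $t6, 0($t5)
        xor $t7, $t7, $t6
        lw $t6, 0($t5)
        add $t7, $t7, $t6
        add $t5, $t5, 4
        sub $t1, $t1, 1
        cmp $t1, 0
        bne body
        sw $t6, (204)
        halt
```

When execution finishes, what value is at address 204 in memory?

-3

after li $t6, 7: $t6=7
after li $t7, 5: $t7=5
after li $t1, 6: $t1=6
after li $t5, 200: $t5=200
after and $t6, $t6, $t7: $t6=7&5=5
after lw $t6, 0($t5): $t6=M[200]=3
after xor $t7, $t7, $t6: $t7=5^3=6
after lw $t6, 0($t5): $t6=M[200]=3
after add $t7, $t7, $t6: $t7=6+3=9
after add $t5, $t5, 4: $t5=200+4=204
after sub $t1, $t1, 1: $t1=6-1=5
cmp $t1, 0  (cmp 5,0)
bne body: taken
after and $t6, $t6, $t7: $t6=3&9=1
after lw $t6, 0($t5): $t6=M[204]=28
after xor $t7, $t7, $t6: $t7=9^28=21
after lw $t6, 0($t5): $t6=M[204]=28
after add $t7, $t7, $t6: $t7=21+28=49
after add $t5, $t5, 4: $t5=204+4=208
after sub $t1, $t1, 1: $t1=5-1=4
cmp $t1, 0  (cmp 4,0)
bne body: taken
after and $t6, $t6, $t7: $t6=28&49=16
after lw $t6, 0($t5): $t6=M[208]=7
after xor $t7, $t7, $t6: $t7=49^7=54
after lw $t6, 0($t5): $t6=M[208]=7
after add $t7, $t7, $t6: $t7=54+7=61
after add $t5, $t5, 4: $t5=208+4=212
after sub $t1, $t1, 1: $t1=4-1=3
cmp $t1, 0  (cmp 3,0)
bne body: taken
after and $t6, $t6, $t7: $t6=7&61=5
after lw $t6, 0($t5): $t6=M[212]=26
after xor $t7, $t7, $t6: $t7=61^26=39
after lw $t6, 0($t5): $t6=M[212]=26
after add $t7, $t7, $t6: $t7=39+26=65
after add $t5, $t5, 4: $t5=212+4=216
after sub $t1, $t1, 1: $t1=3-1=2
cmp $t1, 0  (cmp 2,0)
bne body: taken
after and $t6, $t6, $t7: $t6=26&65=0
after lw $t6, 0($t5): $t6=M[216]=-6
after xor $t7, $t7, $t6: $t7=65^(-6)=-69
after lw $t6, 0($t5): $t6=M[216]=-6
after add $t7, $t7, $t6: $t7=(-69)+(-6)=-75
after add $t5, $t5, 4: $t5=216+4=220
after sub $t1, $t1, 1: $t1=2-1=1
cmp $t1, 0  (cmp 1,0)
bne body: taken
after and $t6, $t6, $t7: $t6=(-6)&(-75)=-80
after lw $t6, 0($t5): $t6=M[220]=-3
after xor $t7, $t7, $t6: $t7=(-75)^(-3)=72
after lw $t6, 0($t5): $t6=M[220]=-3
after add $t7, $t7, $t6: $t7=72+(-3)=69
after add $t5, $t5, 4: $t5=220+4=224
after sub $t1, $t1, 1: $t1=1-1=0
cmp $t1, 0  (cmp 0,0)
bne body: not taken
sw $t6, (204) → M[204]=-3
halt.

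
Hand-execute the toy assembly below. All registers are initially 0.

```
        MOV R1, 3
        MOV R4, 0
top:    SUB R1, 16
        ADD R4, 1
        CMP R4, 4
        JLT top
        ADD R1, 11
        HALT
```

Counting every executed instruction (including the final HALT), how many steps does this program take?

R1=3
R4=0
R1=3-16=-13
R4=0+1=1
CMP R4, 4  (cmp 1,4)
JLT top: taken
R1=(-13)-16=-29
R4=1+1=2
CMP R4, 4  (cmp 2,4)
JLT top: taken
R1=(-29)-16=-45
R4=2+1=3
CMP R4, 4  (cmp 3,4)
JLT top: taken
R1=(-45)-16=-61
R4=3+1=4
CMP R4, 4  (cmp 4,4)
JLT top: not taken
R1=(-61)+11=-50
halt.
Total executed instructions: 20.

20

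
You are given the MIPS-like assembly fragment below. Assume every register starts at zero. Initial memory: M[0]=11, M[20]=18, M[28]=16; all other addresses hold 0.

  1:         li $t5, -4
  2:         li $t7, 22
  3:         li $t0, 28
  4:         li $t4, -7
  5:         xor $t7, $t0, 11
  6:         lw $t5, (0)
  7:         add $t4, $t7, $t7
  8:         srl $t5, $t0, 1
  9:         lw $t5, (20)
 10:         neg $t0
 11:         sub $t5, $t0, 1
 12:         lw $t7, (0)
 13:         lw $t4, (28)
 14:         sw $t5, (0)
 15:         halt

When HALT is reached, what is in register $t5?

after li $t5, -4: $t5=-4
after li $t7, 22: $t7=22
after li $t0, 28: $t0=28
after li $t4, -7: $t4=-7
after xor $t7, $t0, 11: $t7=28^11=23
after lw $t5, (0): $t5=M[0]=11
after add $t4, $t7, $t7: $t4=23+23=46
after srl $t5, $t0, 1: $t5=28>>1=14
after lw $t5, (20): $t5=M[20]=18
after neg $t0: $t0=-(28)=-28
after sub $t5, $t0, 1: $t5=(-28)-1=-29
after lw $t7, (0): $t7=M[0]=11
after lw $t4, (28): $t4=M[28]=16
sw $t5, (0) → M[0]=-29
halt.

-29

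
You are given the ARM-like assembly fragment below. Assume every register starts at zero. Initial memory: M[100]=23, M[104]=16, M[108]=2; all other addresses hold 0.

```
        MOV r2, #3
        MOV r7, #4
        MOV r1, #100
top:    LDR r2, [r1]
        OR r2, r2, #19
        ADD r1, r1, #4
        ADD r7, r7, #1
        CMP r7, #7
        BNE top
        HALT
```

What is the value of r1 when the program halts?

after MOV r2, #3: r2=3
after MOV r7, #4: r7=4
after MOV r1, #100: r1=100
after LDR r2, [r1]: r2=M[100]=23
after OR r2, r2, #19: r2=23|19=23
after ADD r1, r1, #4: r1=100+4=104
after ADD r7, r7, #1: r7=4+1=5
CMP r7, #7  (cmp 5,7)
BNE top: taken
after LDR r2, [r1]: r2=M[104]=16
after OR r2, r2, #19: r2=16|19=19
after ADD r1, r1, #4: r1=104+4=108
after ADD r7, r7, #1: r7=5+1=6
CMP r7, #7  (cmp 6,7)
BNE top: taken
after LDR r2, [r1]: r2=M[108]=2
after OR r2, r2, #19: r2=2|19=19
after ADD r1, r1, #4: r1=108+4=112
after ADD r7, r7, #1: r7=6+1=7
CMP r7, #7  (cmp 7,7)
BNE top: not taken
halt.

112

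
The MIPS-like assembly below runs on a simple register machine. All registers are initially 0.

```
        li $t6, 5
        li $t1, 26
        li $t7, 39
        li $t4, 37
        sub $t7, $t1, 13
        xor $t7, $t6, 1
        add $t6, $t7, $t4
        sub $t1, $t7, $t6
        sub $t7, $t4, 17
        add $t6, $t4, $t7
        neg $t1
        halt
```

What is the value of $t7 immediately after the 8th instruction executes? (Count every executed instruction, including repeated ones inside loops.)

4

li $t6, 5 → $t6=5
li $t1, 26 → $t1=26
li $t7, 39 → $t7=39
li $t4, 37 → $t4=37
sub $t7, $t1, 13 → $t7=26-13=13
xor $t7, $t6, 1 → $t7=5^1=4
add $t6, $t7, $t4 → $t6=4+37=41
sub $t1, $t7, $t6 → $t1=4-41=-37
After step 8: $t7 = 4.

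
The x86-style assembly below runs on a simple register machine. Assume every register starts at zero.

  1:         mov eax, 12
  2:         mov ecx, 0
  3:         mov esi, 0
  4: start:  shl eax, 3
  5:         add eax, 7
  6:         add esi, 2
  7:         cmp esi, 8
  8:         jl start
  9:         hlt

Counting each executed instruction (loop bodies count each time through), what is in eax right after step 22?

53247

eax=12
ecx=0
esi=0
eax=12<<3=96
eax=96+7=103
esi=0+2=2
cmp esi, 8  (cmp 2,8)
jl start: taken
eax=103<<3=824
eax=824+7=831
esi=2+2=4
cmp esi, 8  (cmp 4,8)
jl start: taken
eax=831<<3=6648
eax=6648+7=6655
esi=4+2=6
cmp esi, 8  (cmp 6,8)
jl start: taken
eax=6655<<3=53240
eax=53240+7=53247
esi=6+2=8
cmp esi, 8  (cmp 8,8)
After step 22: eax = 53247.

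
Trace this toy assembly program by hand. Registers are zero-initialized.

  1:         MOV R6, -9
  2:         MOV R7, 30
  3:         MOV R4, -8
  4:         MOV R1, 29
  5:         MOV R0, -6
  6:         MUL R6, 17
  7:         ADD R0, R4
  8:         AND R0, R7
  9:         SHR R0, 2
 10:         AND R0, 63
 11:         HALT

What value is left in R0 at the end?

R6=-9
R7=30
R4=-8
R1=29
R0=-6
R6=(-9)*17=-153
R0=(-6)+(-8)=-14
R0=(-14)&30=18
R0=18>>2=4
R0=4&63=4
halt.

4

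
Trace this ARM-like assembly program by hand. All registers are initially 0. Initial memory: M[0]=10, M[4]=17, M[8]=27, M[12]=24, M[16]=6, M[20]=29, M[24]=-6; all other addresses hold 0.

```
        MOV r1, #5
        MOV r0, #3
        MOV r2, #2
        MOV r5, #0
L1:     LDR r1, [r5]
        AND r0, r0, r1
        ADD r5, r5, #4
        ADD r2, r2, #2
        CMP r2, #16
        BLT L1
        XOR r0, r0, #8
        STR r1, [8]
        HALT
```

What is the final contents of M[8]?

-6

MOV r1, #5 → r1=5
MOV r0, #3 → r0=3
MOV r2, #2 → r2=2
MOV r5, #0 → r5=0
LDR r1, [r5] → r1=M[0]=10
AND r0, r0, r1 → r0=3&10=2
ADD r5, r5, #4 → r5=0+4=4
ADD r2, r2, #2 → r2=2+2=4
CMP r2, #16  (cmp 4,16)
BLT L1: taken
LDR r1, [r5] → r1=M[4]=17
AND r0, r0, r1 → r0=2&17=0
ADD r5, r5, #4 → r5=4+4=8
ADD r2, r2, #2 → r2=4+2=6
CMP r2, #16  (cmp 6,16)
BLT L1: taken
LDR r1, [r5] → r1=M[8]=27
AND r0, r0, r1 → r0=0&27=0
ADD r5, r5, #4 → r5=8+4=12
ADD r2, r2, #2 → r2=6+2=8
CMP r2, #16  (cmp 8,16)
BLT L1: taken
LDR r1, [r5] → r1=M[12]=24
AND r0, r0, r1 → r0=0&24=0
ADD r5, r5, #4 → r5=12+4=16
ADD r2, r2, #2 → r2=8+2=10
CMP r2, #16  (cmp 10,16)
BLT L1: taken
LDR r1, [r5] → r1=M[16]=6
AND r0, r0, r1 → r0=0&6=0
ADD r5, r5, #4 → r5=16+4=20
ADD r2, r2, #2 → r2=10+2=12
CMP r2, #16  (cmp 12,16)
BLT L1: taken
LDR r1, [r5] → r1=M[20]=29
AND r0, r0, r1 → r0=0&29=0
ADD r5, r5, #4 → r5=20+4=24
ADD r2, r2, #2 → r2=12+2=14
CMP r2, #16  (cmp 14,16)
BLT L1: taken
LDR r1, [r5] → r1=M[24]=-6
AND r0, r0, r1 → r0=0&(-6)=0
ADD r5, r5, #4 → r5=24+4=28
ADD r2, r2, #2 → r2=14+2=16
CMP r2, #16  (cmp 16,16)
BLT L1: not taken
XOR r0, r0, #8 → r0=0^8=8
STR r1, [8] → M[8]=-6
halt.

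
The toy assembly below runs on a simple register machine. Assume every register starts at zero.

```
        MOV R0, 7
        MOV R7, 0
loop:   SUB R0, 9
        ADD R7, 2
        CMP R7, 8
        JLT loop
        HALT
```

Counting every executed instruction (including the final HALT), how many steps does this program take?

19

after MOV R0, 7: R0=7
after MOV R7, 0: R7=0
after SUB R0, 9: R0=7-9=-2
after ADD R7, 2: R7=0+2=2
CMP R7, 8  (cmp 2,8)
JLT loop: taken
after SUB R0, 9: R0=(-2)-9=-11
after ADD R7, 2: R7=2+2=4
CMP R7, 8  (cmp 4,8)
JLT loop: taken
after SUB R0, 9: R0=(-11)-9=-20
after ADD R7, 2: R7=4+2=6
CMP R7, 8  (cmp 6,8)
JLT loop: taken
after SUB R0, 9: R0=(-20)-9=-29
after ADD R7, 2: R7=6+2=8
CMP R7, 8  (cmp 8,8)
JLT loop: not taken
halt.
Total executed instructions: 19.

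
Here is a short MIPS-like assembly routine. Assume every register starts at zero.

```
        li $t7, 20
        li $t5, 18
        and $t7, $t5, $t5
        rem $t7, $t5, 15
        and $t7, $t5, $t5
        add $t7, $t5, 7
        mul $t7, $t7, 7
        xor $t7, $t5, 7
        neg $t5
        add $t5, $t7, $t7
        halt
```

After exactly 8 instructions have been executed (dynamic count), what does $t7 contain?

21

li $t7, 20 → $t7=20
li $t5, 18 → $t5=18
and $t7, $t5, $t5 → $t7=18&18=18
rem $t7, $t5, 15 → $t7=18%15=3
and $t7, $t5, $t5 → $t7=18&18=18
add $t7, $t5, 7 → $t7=18+7=25
mul $t7, $t7, 7 → $t7=25*7=175
xor $t7, $t5, 7 → $t7=18^7=21
After step 8: $t7 = 21.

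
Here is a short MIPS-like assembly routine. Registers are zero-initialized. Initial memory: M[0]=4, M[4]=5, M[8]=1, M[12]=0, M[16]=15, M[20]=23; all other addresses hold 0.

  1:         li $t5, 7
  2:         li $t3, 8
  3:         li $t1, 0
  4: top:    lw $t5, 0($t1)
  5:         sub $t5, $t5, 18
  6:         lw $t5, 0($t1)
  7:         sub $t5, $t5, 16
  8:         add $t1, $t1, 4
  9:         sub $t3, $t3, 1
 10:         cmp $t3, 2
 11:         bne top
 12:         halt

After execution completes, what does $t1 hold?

24

$t5=7
$t3=8
$t1=0
$t5=M[0]=4
$t5=4-18=-14
$t5=M[0]=4
$t5=4-16=-12
$t1=0+4=4
$t3=8-1=7
cmp $t3, 2  (cmp 7,2)
bne top: taken
$t5=M[4]=5
$t5=5-18=-13
$t5=M[4]=5
$t5=5-16=-11
$t1=4+4=8
$t3=7-1=6
cmp $t3, 2  (cmp 6,2)
bne top: taken
$t5=M[8]=1
$t5=1-18=-17
$t5=M[8]=1
$t5=1-16=-15
$t1=8+4=12
$t3=6-1=5
cmp $t3, 2  (cmp 5,2)
bne top: taken
$t5=M[12]=0
$t5=0-18=-18
$t5=M[12]=0
$t5=0-16=-16
$t1=12+4=16
$t3=5-1=4
cmp $t3, 2  (cmp 4,2)
bne top: taken
$t5=M[16]=15
$t5=15-18=-3
$t5=M[16]=15
$t5=15-16=-1
$t1=16+4=20
$t3=4-1=3
cmp $t3, 2  (cmp 3,2)
bne top: taken
$t5=M[20]=23
$t5=23-18=5
$t5=M[20]=23
$t5=23-16=7
$t1=20+4=24
$t3=3-1=2
cmp $t3, 2  (cmp 2,2)
bne top: not taken
halt.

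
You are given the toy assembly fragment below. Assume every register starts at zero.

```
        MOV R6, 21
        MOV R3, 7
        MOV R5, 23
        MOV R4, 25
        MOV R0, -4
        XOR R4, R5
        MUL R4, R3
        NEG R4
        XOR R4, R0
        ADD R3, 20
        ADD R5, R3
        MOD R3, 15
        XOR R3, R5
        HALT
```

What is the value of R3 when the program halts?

62

after MOV R6, 21: R6=21
after MOV R3, 7: R3=7
after MOV R5, 23: R5=23
after MOV R4, 25: R4=25
after MOV R0, -4: R0=-4
after XOR R4, R5: R4=25^23=14
after MUL R4, R3: R4=14*7=98
after NEG R4: R4=-(98)=-98
after XOR R4, R0: R4=(-98)^(-4)=98
after ADD R3, 20: R3=7+20=27
after ADD R5, R3: R5=23+27=50
after MOD R3, 15: R3=27%15=12
after XOR R3, R5: R3=12^50=62
halt.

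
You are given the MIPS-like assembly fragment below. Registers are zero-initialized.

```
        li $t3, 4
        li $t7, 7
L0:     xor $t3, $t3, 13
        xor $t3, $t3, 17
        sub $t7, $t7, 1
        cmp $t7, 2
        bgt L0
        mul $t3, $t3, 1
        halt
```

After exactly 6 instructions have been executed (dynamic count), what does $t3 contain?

li $t3, 4 → $t3=4
li $t7, 7 → $t7=7
xor $t3, $t3, 13 → $t3=4^13=9
xor $t3, $t3, 17 → $t3=9^17=24
sub $t7, $t7, 1 → $t7=7-1=6
cmp $t7, 2  (cmp 6,2)
After step 6: $t3 = 24.

24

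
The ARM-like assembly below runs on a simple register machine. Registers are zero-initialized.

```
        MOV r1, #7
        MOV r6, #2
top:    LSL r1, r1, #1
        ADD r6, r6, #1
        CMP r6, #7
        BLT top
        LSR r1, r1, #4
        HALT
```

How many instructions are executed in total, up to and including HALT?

MOV r1, #7 → r1=7
MOV r6, #2 → r6=2
LSL r1, r1, #1 → r1=7<<1=14
ADD r6, r6, #1 → r6=2+1=3
CMP r6, #7  (cmp 3,7)
BLT top: taken
LSL r1, r1, #1 → r1=14<<1=28
ADD r6, r6, #1 → r6=3+1=4
CMP r6, #7  (cmp 4,7)
BLT top: taken
LSL r1, r1, #1 → r1=28<<1=56
ADD r6, r6, #1 → r6=4+1=5
CMP r6, #7  (cmp 5,7)
BLT top: taken
LSL r1, r1, #1 → r1=56<<1=112
ADD r6, r6, #1 → r6=5+1=6
CMP r6, #7  (cmp 6,7)
BLT top: taken
LSL r1, r1, #1 → r1=112<<1=224
ADD r6, r6, #1 → r6=6+1=7
CMP r6, #7  (cmp 7,7)
BLT top: not taken
LSR r1, r1, #4 → r1=224>>4=14
halt.
Total executed instructions: 24.

24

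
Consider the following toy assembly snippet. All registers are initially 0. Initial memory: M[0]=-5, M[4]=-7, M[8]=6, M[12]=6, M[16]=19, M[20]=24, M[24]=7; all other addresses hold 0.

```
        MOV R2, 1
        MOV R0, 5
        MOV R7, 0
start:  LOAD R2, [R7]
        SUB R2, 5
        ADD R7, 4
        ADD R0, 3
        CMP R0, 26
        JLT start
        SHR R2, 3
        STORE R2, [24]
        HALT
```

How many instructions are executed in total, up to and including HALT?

R2=1
R0=5
R7=0
R2=M[0]=-5
R2=(-5)-5=-10
R7=0+4=4
R0=5+3=8
CMP R0, 26  (cmp 8,26)
JLT start: taken
R2=M[4]=-7
R2=(-7)-5=-12
R7=4+4=8
R0=8+3=11
CMP R0, 26  (cmp 11,26)
JLT start: taken
R2=M[8]=6
R2=6-5=1
R7=8+4=12
R0=11+3=14
CMP R0, 26  (cmp 14,26)
JLT start: taken
R2=M[12]=6
R2=6-5=1
R7=12+4=16
R0=14+3=17
CMP R0, 26  (cmp 17,26)
JLT start: taken
R2=M[16]=19
R2=19-5=14
R7=16+4=20
R0=17+3=20
CMP R0, 26  (cmp 20,26)
JLT start: taken
R2=M[20]=24
R2=24-5=19
R7=20+4=24
R0=20+3=23
CMP R0, 26  (cmp 23,26)
JLT start: taken
R2=M[24]=7
R2=7-5=2
R7=24+4=28
R0=23+3=26
CMP R0, 26  (cmp 26,26)
JLT start: not taken
R2=2>>3=0
STORE R2, [24] → M[24]=0
halt.
Total executed instructions: 48.

48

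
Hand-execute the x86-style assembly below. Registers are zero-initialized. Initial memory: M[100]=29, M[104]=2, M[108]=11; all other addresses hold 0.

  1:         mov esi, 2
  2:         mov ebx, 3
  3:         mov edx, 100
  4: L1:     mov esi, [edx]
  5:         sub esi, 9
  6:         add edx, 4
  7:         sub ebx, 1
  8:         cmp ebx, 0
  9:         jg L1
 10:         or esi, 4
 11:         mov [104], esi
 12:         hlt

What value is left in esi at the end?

mov esi, 2 → esi=2
mov ebx, 3 → ebx=3
mov edx, 100 → edx=100
mov esi, [edx] → esi=M[100]=29
sub esi, 9 → esi=29-9=20
add edx, 4 → edx=100+4=104
sub ebx, 1 → ebx=3-1=2
cmp ebx, 0  (cmp 2,0)
jg L1: taken
mov esi, [edx] → esi=M[104]=2
sub esi, 9 → esi=2-9=-7
add edx, 4 → edx=104+4=108
sub ebx, 1 → ebx=2-1=1
cmp ebx, 0  (cmp 1,0)
jg L1: taken
mov esi, [edx] → esi=M[108]=11
sub esi, 9 → esi=11-9=2
add edx, 4 → edx=108+4=112
sub ebx, 1 → ebx=1-1=0
cmp ebx, 0  (cmp 0,0)
jg L1: not taken
or esi, 4 → esi=2|4=6
mov [104], esi → M[104]=6
halt.

6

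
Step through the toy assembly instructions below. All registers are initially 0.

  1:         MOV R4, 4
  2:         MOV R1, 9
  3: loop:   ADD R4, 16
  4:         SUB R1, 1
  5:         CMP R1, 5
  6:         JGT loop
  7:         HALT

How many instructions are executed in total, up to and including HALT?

after MOV R4, 4: R4=4
after MOV R1, 9: R1=9
after ADD R4, 16: R4=4+16=20
after SUB R1, 1: R1=9-1=8
CMP R1, 5  (cmp 8,5)
JGT loop: taken
after ADD R4, 16: R4=20+16=36
after SUB R1, 1: R1=8-1=7
CMP R1, 5  (cmp 7,5)
JGT loop: taken
after ADD R4, 16: R4=36+16=52
after SUB R1, 1: R1=7-1=6
CMP R1, 5  (cmp 6,5)
JGT loop: taken
after ADD R4, 16: R4=52+16=68
after SUB R1, 1: R1=6-1=5
CMP R1, 5  (cmp 5,5)
JGT loop: not taken
halt.
Total executed instructions: 19.

19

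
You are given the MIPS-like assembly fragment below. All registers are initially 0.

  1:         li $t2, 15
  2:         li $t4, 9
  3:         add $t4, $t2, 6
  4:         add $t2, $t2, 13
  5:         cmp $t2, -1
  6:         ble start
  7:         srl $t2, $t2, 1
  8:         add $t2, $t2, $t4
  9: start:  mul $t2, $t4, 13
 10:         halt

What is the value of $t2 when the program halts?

273

after li $t2, 15: $t2=15
after li $t4, 9: $t4=9
after add $t4, $t2, 6: $t4=15+6=21
after add $t2, $t2, 13: $t2=15+13=28
cmp $t2, -1  (cmp 28,-1)
ble start: not taken
after srl $t2, $t2, 1: $t2=28>>1=14
after add $t2, $t2, $t4: $t2=14+21=35
after mul $t2, $t4, 13: $t2=21*13=273
halt.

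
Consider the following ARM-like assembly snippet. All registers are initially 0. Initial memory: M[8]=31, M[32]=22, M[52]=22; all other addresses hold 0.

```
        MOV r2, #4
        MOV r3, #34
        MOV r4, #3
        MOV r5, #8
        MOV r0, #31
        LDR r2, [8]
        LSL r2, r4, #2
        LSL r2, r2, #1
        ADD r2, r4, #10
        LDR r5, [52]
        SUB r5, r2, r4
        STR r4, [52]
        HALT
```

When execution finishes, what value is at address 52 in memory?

MOV r2, #4 → r2=4
MOV r3, #34 → r3=34
MOV r4, #3 → r4=3
MOV r5, #8 → r5=8
MOV r0, #31 → r0=31
LDR r2, [8] → r2=M[8]=31
LSL r2, r4, #2 → r2=3<<2=12
LSL r2, r2, #1 → r2=12<<1=24
ADD r2, r4, #10 → r2=3+10=13
LDR r5, [52] → r5=M[52]=22
SUB r5, r2, r4 → r5=13-3=10
STR r4, [52] → M[52]=3
halt.

3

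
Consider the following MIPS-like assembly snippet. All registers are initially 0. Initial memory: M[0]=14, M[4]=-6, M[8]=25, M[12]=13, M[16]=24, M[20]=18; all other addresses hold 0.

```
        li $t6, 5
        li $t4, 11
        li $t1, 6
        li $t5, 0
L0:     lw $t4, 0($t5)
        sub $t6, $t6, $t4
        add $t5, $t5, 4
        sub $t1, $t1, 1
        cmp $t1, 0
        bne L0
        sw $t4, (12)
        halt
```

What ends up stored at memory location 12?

18

after li $t6, 5: $t6=5
after li $t4, 11: $t4=11
after li $t1, 6: $t1=6
after li $t5, 0: $t5=0
after lw $t4, 0($t5): $t4=M[0]=14
after sub $t6, $t6, $t4: $t6=5-14=-9
after add $t5, $t5, 4: $t5=0+4=4
after sub $t1, $t1, 1: $t1=6-1=5
cmp $t1, 0  (cmp 5,0)
bne L0: taken
after lw $t4, 0($t5): $t4=M[4]=-6
after sub $t6, $t6, $t4: $t6=(-9)-(-6)=-3
after add $t5, $t5, 4: $t5=4+4=8
after sub $t1, $t1, 1: $t1=5-1=4
cmp $t1, 0  (cmp 4,0)
bne L0: taken
after lw $t4, 0($t5): $t4=M[8]=25
after sub $t6, $t6, $t4: $t6=(-3)-25=-28
after add $t5, $t5, 4: $t5=8+4=12
after sub $t1, $t1, 1: $t1=4-1=3
cmp $t1, 0  (cmp 3,0)
bne L0: taken
after lw $t4, 0($t5): $t4=M[12]=13
after sub $t6, $t6, $t4: $t6=(-28)-13=-41
after add $t5, $t5, 4: $t5=12+4=16
after sub $t1, $t1, 1: $t1=3-1=2
cmp $t1, 0  (cmp 2,0)
bne L0: taken
after lw $t4, 0($t5): $t4=M[16]=24
after sub $t6, $t6, $t4: $t6=(-41)-24=-65
after add $t5, $t5, 4: $t5=16+4=20
after sub $t1, $t1, 1: $t1=2-1=1
cmp $t1, 0  (cmp 1,0)
bne L0: taken
after lw $t4, 0($t5): $t4=M[20]=18
after sub $t6, $t6, $t4: $t6=(-65)-18=-83
after add $t5, $t5, 4: $t5=20+4=24
after sub $t1, $t1, 1: $t1=1-1=0
cmp $t1, 0  (cmp 0,0)
bne L0: not taken
sw $t4, (12) → M[12]=18
halt.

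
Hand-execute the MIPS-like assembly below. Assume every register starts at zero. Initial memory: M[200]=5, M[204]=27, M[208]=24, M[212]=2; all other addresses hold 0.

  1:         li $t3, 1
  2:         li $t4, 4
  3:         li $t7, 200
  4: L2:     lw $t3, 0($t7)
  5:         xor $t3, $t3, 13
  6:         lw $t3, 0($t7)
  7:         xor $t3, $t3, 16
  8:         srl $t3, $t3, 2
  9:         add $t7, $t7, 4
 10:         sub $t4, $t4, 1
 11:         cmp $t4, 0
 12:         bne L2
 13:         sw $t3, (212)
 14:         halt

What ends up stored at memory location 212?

$t3=1
$t4=4
$t7=200
$t3=M[200]=5
$t3=5^13=8
$t3=M[200]=5
$t3=5^16=21
$t3=21>>2=5
$t7=200+4=204
$t4=4-1=3
cmp $t4, 0  (cmp 3,0)
bne L2: taken
$t3=M[204]=27
$t3=27^13=22
$t3=M[204]=27
$t3=27^16=11
$t3=11>>2=2
$t7=204+4=208
$t4=3-1=2
cmp $t4, 0  (cmp 2,0)
bne L2: taken
$t3=M[208]=24
$t3=24^13=21
$t3=M[208]=24
$t3=24^16=8
$t3=8>>2=2
$t7=208+4=212
$t4=2-1=1
cmp $t4, 0  (cmp 1,0)
bne L2: taken
$t3=M[212]=2
$t3=2^13=15
$t3=M[212]=2
$t3=2^16=18
$t3=18>>2=4
$t7=212+4=216
$t4=1-1=0
cmp $t4, 0  (cmp 0,0)
bne L2: not taken
sw $t3, (212) → M[212]=4
halt.

4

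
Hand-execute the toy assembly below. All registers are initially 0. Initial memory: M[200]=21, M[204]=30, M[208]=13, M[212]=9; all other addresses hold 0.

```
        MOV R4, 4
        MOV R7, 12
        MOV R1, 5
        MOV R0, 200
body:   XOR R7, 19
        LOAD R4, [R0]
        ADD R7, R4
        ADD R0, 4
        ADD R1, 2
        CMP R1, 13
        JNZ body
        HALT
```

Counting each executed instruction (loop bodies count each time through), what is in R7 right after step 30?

MOV R4, 4 → R4=4
MOV R7, 12 → R7=12
MOV R1, 5 → R1=5
MOV R0, 200 → R0=200
XOR R7, 19 → R7=12^19=31
LOAD R4, [R0] → R4=M[200]=21
ADD R7, R4 → R7=31+21=52
ADD R0, 4 → R0=200+4=204
ADD R1, 2 → R1=5+2=7
CMP R1, 13  (cmp 7,13)
JNZ body: taken
XOR R7, 19 → R7=52^19=39
LOAD R4, [R0] → R4=M[204]=30
ADD R7, R4 → R7=39+30=69
ADD R0, 4 → R0=204+4=208
ADD R1, 2 → R1=7+2=9
CMP R1, 13  (cmp 9,13)
JNZ body: taken
XOR R7, 19 → R7=69^19=86
LOAD R4, [R0] → R4=M[208]=13
ADD R7, R4 → R7=86+13=99
ADD R0, 4 → R0=208+4=212
ADD R1, 2 → R1=9+2=11
CMP R1, 13  (cmp 11,13)
JNZ body: taken
XOR R7, 19 → R7=99^19=112
LOAD R4, [R0] → R4=M[212]=9
ADD R7, R4 → R7=112+9=121
ADD R0, 4 → R0=212+4=216
ADD R1, 2 → R1=11+2=13
After step 30: R7 = 121.

121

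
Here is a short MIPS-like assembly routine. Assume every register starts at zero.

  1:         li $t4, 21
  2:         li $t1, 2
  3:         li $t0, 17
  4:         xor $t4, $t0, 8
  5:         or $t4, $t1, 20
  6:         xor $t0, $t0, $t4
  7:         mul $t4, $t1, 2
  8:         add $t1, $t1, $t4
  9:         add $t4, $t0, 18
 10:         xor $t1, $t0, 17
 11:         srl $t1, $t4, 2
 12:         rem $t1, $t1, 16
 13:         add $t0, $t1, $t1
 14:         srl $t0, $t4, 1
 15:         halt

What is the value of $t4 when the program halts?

li $t4, 21 → $t4=21
li $t1, 2 → $t1=2
li $t0, 17 → $t0=17
xor $t4, $t0, 8 → $t4=17^8=25
or $t4, $t1, 20 → $t4=2|20=22
xor $t0, $t0, $t4 → $t0=17^22=7
mul $t4, $t1, 2 → $t4=2*2=4
add $t1, $t1, $t4 → $t1=2+4=6
add $t4, $t0, 18 → $t4=7+18=25
xor $t1, $t0, 17 → $t1=7^17=22
srl $t1, $t4, 2 → $t1=25>>2=6
rem $t1, $t1, 16 → $t1=6%16=6
add $t0, $t1, $t1 → $t0=6+6=12
srl $t0, $t4, 1 → $t0=25>>1=12
halt.

25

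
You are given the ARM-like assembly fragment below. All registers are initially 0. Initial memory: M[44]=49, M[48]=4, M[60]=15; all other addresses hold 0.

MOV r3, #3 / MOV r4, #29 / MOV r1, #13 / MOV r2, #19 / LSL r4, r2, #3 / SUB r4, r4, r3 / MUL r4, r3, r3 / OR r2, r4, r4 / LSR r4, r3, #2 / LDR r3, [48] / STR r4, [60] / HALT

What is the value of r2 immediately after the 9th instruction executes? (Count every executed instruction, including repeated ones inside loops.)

9

MOV r3, #3 → r3=3
MOV r4, #29 → r4=29
MOV r1, #13 → r1=13
MOV r2, #19 → r2=19
LSL r4, r2, #3 → r4=19<<3=152
SUB r4, r4, r3 → r4=152-3=149
MUL r4, r3, r3 → r4=3*3=9
OR r2, r4, r4 → r2=9|9=9
LSR r4, r3, #2 → r4=3>>2=0
After step 9: r2 = 9.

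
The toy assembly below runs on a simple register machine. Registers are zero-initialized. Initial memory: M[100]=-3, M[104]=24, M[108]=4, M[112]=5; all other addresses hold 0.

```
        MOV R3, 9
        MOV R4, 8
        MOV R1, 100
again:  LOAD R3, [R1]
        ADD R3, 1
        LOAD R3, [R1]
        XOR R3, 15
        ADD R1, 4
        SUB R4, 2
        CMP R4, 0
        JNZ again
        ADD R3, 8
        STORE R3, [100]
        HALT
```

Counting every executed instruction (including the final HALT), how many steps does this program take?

38

MOV R3, 9 → R3=9
MOV R4, 8 → R4=8
MOV R1, 100 → R1=100
LOAD R3, [R1] → R3=M[100]=-3
ADD R3, 1 → R3=(-3)+1=-2
LOAD R3, [R1] → R3=M[100]=-3
XOR R3, 15 → R3=(-3)^15=-14
ADD R1, 4 → R1=100+4=104
SUB R4, 2 → R4=8-2=6
CMP R4, 0  (cmp 6,0)
JNZ again: taken
LOAD R3, [R1] → R3=M[104]=24
ADD R3, 1 → R3=24+1=25
LOAD R3, [R1] → R3=M[104]=24
XOR R3, 15 → R3=24^15=23
ADD R1, 4 → R1=104+4=108
SUB R4, 2 → R4=6-2=4
CMP R4, 0  (cmp 4,0)
JNZ again: taken
LOAD R3, [R1] → R3=M[108]=4
ADD R3, 1 → R3=4+1=5
LOAD R3, [R1] → R3=M[108]=4
XOR R3, 15 → R3=4^15=11
ADD R1, 4 → R1=108+4=112
SUB R4, 2 → R4=4-2=2
CMP R4, 0  (cmp 2,0)
JNZ again: taken
LOAD R3, [R1] → R3=M[112]=5
ADD R3, 1 → R3=5+1=6
LOAD R3, [R1] → R3=M[112]=5
XOR R3, 15 → R3=5^15=10
ADD R1, 4 → R1=112+4=116
SUB R4, 2 → R4=2-2=0
CMP R4, 0  (cmp 0,0)
JNZ again: not taken
ADD R3, 8 → R3=10+8=18
STORE R3, [100] → M[100]=18
halt.
Total executed instructions: 38.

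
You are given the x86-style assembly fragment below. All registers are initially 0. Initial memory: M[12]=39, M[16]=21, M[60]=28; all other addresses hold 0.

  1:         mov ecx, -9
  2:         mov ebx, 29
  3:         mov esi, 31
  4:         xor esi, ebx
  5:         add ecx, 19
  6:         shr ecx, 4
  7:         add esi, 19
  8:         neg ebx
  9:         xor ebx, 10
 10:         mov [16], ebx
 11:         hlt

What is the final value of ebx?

-23

ecx=-9
ebx=29
esi=31
esi=31^29=2
ecx=(-9)+19=10
ecx=10>>4=0
esi=2+19=21
ebx=-(29)=-29
ebx=(-29)^10=-23
mov [16], ebx → M[16]=-23
halt.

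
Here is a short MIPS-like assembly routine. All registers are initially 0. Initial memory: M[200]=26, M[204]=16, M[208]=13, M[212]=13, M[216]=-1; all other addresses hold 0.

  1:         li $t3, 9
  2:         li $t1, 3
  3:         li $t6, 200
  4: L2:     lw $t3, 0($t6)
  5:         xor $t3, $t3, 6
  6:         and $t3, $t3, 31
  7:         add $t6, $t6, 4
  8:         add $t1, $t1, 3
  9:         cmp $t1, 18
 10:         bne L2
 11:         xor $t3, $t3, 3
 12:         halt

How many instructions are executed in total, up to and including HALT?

40

$t3=9
$t1=3
$t6=200
$t3=M[200]=26
$t3=26^6=28
$t3=28&31=28
$t6=200+4=204
$t1=3+3=6
cmp $t1, 18  (cmp 6,18)
bne L2: taken
$t3=M[204]=16
$t3=16^6=22
$t3=22&31=22
$t6=204+4=208
$t1=6+3=9
cmp $t1, 18  (cmp 9,18)
bne L2: taken
$t3=M[208]=13
$t3=13^6=11
$t3=11&31=11
$t6=208+4=212
$t1=9+3=12
cmp $t1, 18  (cmp 12,18)
bne L2: taken
$t3=M[212]=13
$t3=13^6=11
$t3=11&31=11
$t6=212+4=216
$t1=12+3=15
cmp $t1, 18  (cmp 15,18)
bne L2: taken
$t3=M[216]=-1
$t3=(-1)^6=-7
$t3=(-7)&31=25
$t6=216+4=220
$t1=15+3=18
cmp $t1, 18  (cmp 18,18)
bne L2: not taken
$t3=25^3=26
halt.
Total executed instructions: 40.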